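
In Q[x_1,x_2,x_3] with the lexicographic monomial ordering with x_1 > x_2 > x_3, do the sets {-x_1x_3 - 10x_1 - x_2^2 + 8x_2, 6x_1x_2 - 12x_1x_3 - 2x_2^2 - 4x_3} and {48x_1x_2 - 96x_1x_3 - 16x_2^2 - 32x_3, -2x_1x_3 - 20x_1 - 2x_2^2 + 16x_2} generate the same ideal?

Yes, the ideals are equal.

Equality of ideals is decidable: compute both reduced Gröbner bases (unique for the ordering) and check whether they agree.
Buchberger on the first generating set:
f_1 = -x_1x_3 - 10x_1 - x_2^2 + 8x_2, LT = x_1x_3.
f_2 = 6x_1x_2 - 12x_1x_3 - 2x_2^2 - 4x_3, LT = x_1x_2.

S(f_1,f_2): lcm = x_1x_2x_3. S = 10x_1x_2 + 2x_1x_3^2 + x_2^3 + 1/3x_2^2x_3 - 8x_2^2 + 2/3x_3^2.
  reduce S modulo (f_1, f_2):
  remainder x_2^3 - 5/3x_2^2x_3 - 14/3x_2^2 + 16x_2x_3 + 2/3x_3^2 + 20/3x_3 ≠ 0; add g_3 = x_2^3 - 5/3x_2^2x_3 - 14/3x_2^2 + 16x_2x_3 + 2/3x_3^2 + 20/3x_3 to the basis.

The other S-polynomials (S(f_1,g_3), S(f_2,g_3)) all reduce to 0 modulo the current basis, so we have a Gröbner basis.
Inter-reduce: drop elements whose leading term is divisible by another's, tail-reduce, and make monic.
Reduced Gröbner basis: {x_1x_2 + 20x_1 + 5/3x_2^2 - 16x_2 - 2/3x_3, x_1x_3 + 10x_1 + x_2^2 - 8x_2, x_2^3 - 5/3x_2^2x_3 - 14/3x_2^2 + 16x_2x_3 + 2/3x_3^2 + 20/3x_3}.

Buchberger on the second generating set:
h_1 = 48x_1x_2 - 96x_1x_3 - 16x_2^2 - 32x_3, LT = x_1x_2.
h_2 = -2x_1x_3 - 20x_1 - 2x_2^2 + 16x_2, LT = x_1x_3.

S(h_1,h_2): lcm = x_1x_2x_3. S = -10x_1x_2 - 2x_1x_3^2 - x_2^3 - 1/3x_2^2x_3 + 8x_2^2 - 2/3x_3^2.
  reduce S modulo (h_1, h_2):
  remainder -x_2^3 + 5/3x_2^2x_3 + 14/3x_2^2 - 16x_2x_3 - 2/3x_3^2 - 20/3x_3 ≠ 0; add k_3 = -x_2^3 + 5/3x_2^2x_3 + 14/3x_2^2 - 16x_2x_3 - 2/3x_3^2 - 20/3x_3 to the basis.

The other S-polynomials (S(h_1,k_3), S(h_2,k_3)) all reduce to 0 modulo the current basis, so we have a Gröbner basis.
Inter-reduce: drop elements whose leading term is divisible by another's, tail-reduce, and make monic.
Reduced Gröbner basis: {x_1x_2 + 20x_1 + 5/3x_2^2 - 16x_2 - 2/3x_3, x_1x_3 + 10x_1 + x_2^2 - 8x_2, x_2^3 - 5/3x_2^2x_3 - 14/3x_2^2 + 16x_2x_3 + 2/3x_3^2 + 20/3x_3}.

These coincide, so the ideals are equal.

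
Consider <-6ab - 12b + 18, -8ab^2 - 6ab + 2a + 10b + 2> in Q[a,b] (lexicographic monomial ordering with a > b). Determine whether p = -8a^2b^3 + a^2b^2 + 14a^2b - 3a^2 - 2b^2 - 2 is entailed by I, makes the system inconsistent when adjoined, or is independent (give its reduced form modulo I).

-8a^2b^3 + a^2b^2 + 14a^2b - 3a^2 - 2b^2 - 2 is independent of I; its normal form modulo I is -98b^2 + 28b + 70.

First compute the reduced Gröbner basis of I by Buchberger's algorithm.
f_1 = -6ab - 12b + 18, LT = ab.
f_2 = -8ab^2 - 6ab + 2a + 10b + 2, LT = ab^2.

S(f_1,f_2): lcm = ab^2. S = -3/4ab + 1/4a + 2b^2 - 7/4b + 1/4.
  leading term ab: subtract (1/8)·f_1 from -3/4ab + 1/4a + 2b^2 - 7/4b + 1/4 → 1/4a + 2b^2 - 1/4b - 2
  leading term a: no divisor's leading term divides it; move 1/4a to the remainder.
  leading term b^2: no divisor's leading term divides it; move 2b^2 to the remainder.
  leading term b: no divisor's leading term divides it; move -1/4b to the remainder.
  leading term 1: no divisor's leading term divides it; move -2 to the remainder.
  remainder 1/4a + 2b^2 - 1/4b - 2 ≠ 0; add h_3 = 1/4a + 2b^2 - 1/4b - 2 to the basis.

S(f_1,h_3): lcm = ab. S = -8b^3 + b^2 + 10b - 3.
  leading term b^3: no divisor's leading term divides it; move -8b^3 to the remainder.
  leading term b^2: no divisor's leading term divides it; move b^2 to the remainder.
  leading term b: no divisor's leading term divides it; move 10b to the remainder.
  leading term 1: no divisor's leading term divides it; move -3 to the remainder.
  remainder -8b^3 + b^2 + 10b - 3 ≠ 0; add h_4 = -8b^3 + b^2 + 10b - 3 to the basis.

The other S-polynomials (S(f_2,h_3), S(f_1,h_4), S(f_2,h_4), S(h_3,h_4)) all reduce to 0 modulo the current basis, so we have a Gröbner basis.
Inter-reduce: drop elements whose leading term is divisible by another's, tail-reduce, and make monic.
Reduced Gröbner basis: {a + 8b^2 - b - 8, b^3 - 1/8b^2 - 5/4b + 3/8}.
Label its elements g_1 = a + 8b^2 - b - 8, g_2 = b^3 - 1/8b^2 - 5/4b + 3/8.

Reduce p = -8a^2b^3 + a^2b^2 + 14a^2b - 3a^2 - 2b^2 - 2 modulo G:
  leading term a^2b^3: subtract (-8ab^3)·g_1 from -8a^2b^3 + a^2b^2 + 14a^2b - 3a^2 - 2b^2 - 2 → a^2b^2 + 14a^2b - 3a^2 + 64ab^5 - 8ab^4 - 64ab^3 - 2b^2 - 2
  leading term a^2b^2: subtract (ab^2)·g_1 from a^2b^2 + 14a^2b - 3a^2 + 64ab^5 - 8ab^4 - 64ab^3 - 2b^2 - 2 → 14a^2b - 3a^2 + 64ab^5 - 16ab^4 - 63ab^3 + 8ab^2 - 2b^2 - 2
  leading term a^2b: subtract (14ab)·g_1 from 14a^2b - 3a^2 + 64ab^5 - 16ab^4 - 63ab^3 + 8ab^2 - 2b^2 - 2 → -3a^2 + 64ab^5 - 16ab^4 - 175ab^3 + 22ab^2 + 112ab - 2b^2 - 2
  leading term a^2: subtract (-3a)·g_1 from -3a^2 + 64ab^5 - 16ab^4 - 175ab^3 + 22ab^2 + 112ab - 2b^2 - 2 → 64ab^5 - 16ab^4 - 175ab^3 + 46ab^2 + 109ab - 24a - 2b^2 - 2
  leading term ab^5: subtract (64b^5)·g_1 from 64ab^5 - 16ab^4 - 175ab^3 + 46ab^2 + 109ab - 24a - 2b^2 - 2 → -16ab^4 - 175ab^3 + 46ab^2 + 109ab - 24a - 512b^7 + 64b^6 + 512b^5 - 2b^2 - 2
  leading term ab^4: subtract (-16b^4)·g_1 from -16ab^4 - 175ab^3 + 46ab^2 + 109ab - 24a - 512b^7 + 64b^6 + 512b^5 - 2b^2 - 2 → -175ab^3 + 46ab^2 + 109ab - 24a - 512b^7 + 192b^6 + 496b^5 - 128b^4 - 2b^2 - 2
  leading term ab^3: subtract (-175b^3)·g_1 from -175ab^3 + 46ab^2 + 109ab - 24a - 512b^7 + 192b^6 + 496b^5 - 128b^4 - 2b^2 - 2 → 46ab^2 + 109ab - 24a - 512b^7 + 192b^6 + 1896b^5 - 303b^4 - 1400b^3 - 2b^2 - 2
  leading term ab^2: subtract (46b^2)·g_1 from 46ab^2 + 109ab - 24a - 512b^7 + 192b^6 + 1896b^5 - 303b^4 - 1400b^3 - 2b^2 - 2 → 109ab - 24a - 512b^7 + 192b^6 + 1896b^5 - 671b^4 - 1354b^3 + 366b^2 - 2
  leading term ab: subtract (109b)·g_1 from 109ab - 24a - 512b^7 + 192b^6 + 1896b^5 - 671b^4 - 1354b^3 + 366b^2 - 2 → -24a - 512b^7 + 192b^6 + 1896b^5 - 671b^4 - 2226b^3 + 475b^2 + 872b - 2
  leading term a: subtract (-24)·g_1 from -24a - 512b^7 + 192b^6 + 1896b^5 - 671b^4 - 2226b^3 + 475b^2 + 872b - 2 → -512b^7 + 192b^6 + 1896b^5 - 671b^4 - 2226b^3 + 667b^2 + 848b - 194
  leading term b^7: subtract (-512b^4)·g_2 from -512b^7 + 192b^6 + 1896b^5 - 671b^4 - 2226b^3 + 667b^2 + 848b - 194 → 128b^6 + 1256b^5 - 479b^4 - 2226b^3 + 667b^2 + 848b - 194
  leading term b^6: subtract (128b^3)·g_2 from 128b^6 + 1256b^5 - 479b^4 - 2226b^3 + 667b^2 + 848b - 194 → 1272b^5 - 319b^4 - 2274b^3 + 667b^2 + 848b - 194
  leading term b^5: subtract (1272b^2)·g_2 from 1272b^5 - 319b^4 - 2274b^3 + 667b^2 + 848b - 194 → -160b^4 - 684b^3 + 190b^2 + 848b - 194
  leading term b^4: subtract (-160b)·g_2 from -160b^4 - 684b^3 + 190b^2 + 848b - 194 → -704b^3 - 10b^2 + 908b - 194
  leading term b^3: subtract (-704)·g_2 from -704b^3 - 10b^2 + 908b - 194 → -98b^2 + 28b + 70
  leading term b^2: no divisor's leading term divides it; move -98b^2 to the remainder.
  leading term b: no divisor's leading term divides it; move 28b to the remainder.
  leading term 1: no divisor's leading term divides it; move 70 to the remainder.
  normal form = -98b^2 + 28b + 70.
The normal form is nonzero, so p ∉ I. Since p minus its normal form lies in I, I + (p) = I + (r) where r = -98b^2 + 28b + 70; decide whether this ideal is the whole ring.
Run Buchberger on G together with r (pairs among the g_i already reduce to 0 since G is a Gröbner basis):
g_1 = a + 8b^2 - b - 8, LT = a.
g_2 = b^3 - 1/8b^2 - 5/4b + 3/8, LT = b^3.
r = -98b^2 + 28b + 70, LT = b^2.

S(g_2,r): lcm = b^3. S = 9/56b^2 - 15/28b + 3/8.
  leading term b^2: subtract (-9/5488)·r from 9/56b^2 - 15/28b + 3/8 → -24/49b + 24/49
  leading term b: no divisor's leading term divides it; move -24/49b to the remainder.
  leading term 1: no divisor's leading term divides it; move 24/49 to the remainder.
  remainder -24/49b + 24/49 ≠ 0; add m_4 = -24/49b + 24/49 to the basis.

The other S-polynomials (S(g_1,g_2), S(g_1,r), S(g_1,m_4), S(g_2,m_4), S(r,m_4)) all reduce to 0 modulo the current basis, so we have a Gröbner basis.
Inter-reduce: drop elements whose leading term is divisible by another's, tail-reduce, and make monic.
Reduced Gröbner basis: {a - 1, b - 1}.
The reduced Gröbner basis of I + (p) is {a - 1, b - 1} ≠ {1}, a proper ideal, so the enlarged system stays consistent: p is independent of I, with normal form -98b^2 + 28b + 70.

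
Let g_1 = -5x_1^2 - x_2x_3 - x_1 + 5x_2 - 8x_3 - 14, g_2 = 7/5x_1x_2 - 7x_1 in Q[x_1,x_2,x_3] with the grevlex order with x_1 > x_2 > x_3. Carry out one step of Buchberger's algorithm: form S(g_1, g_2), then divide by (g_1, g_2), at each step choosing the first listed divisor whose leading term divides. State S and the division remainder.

S(g_1, g_2) = 1/5x_2^2x_3 + 5x_1^2 + 1/5x_1x_2 - x_2^2 + 8/5x_2x_3 + 14/5x_2; remainder on division = 1/5x_2^2x_3 - x_2^2 + 3/5x_2x_3 + 39/5x_2 - 8x_3 - 14.

lcm(LM(g_1), LM(g_2)) = x_1^2x_2.
S = (lcm/LT(g_1))·g_1 − (lcm/LT(g_2))·g_2 = 1/5x_2^2x_3 + 5x_1^2 + 1/5x_1x_2 - x_2^2 + 8/5x_2x_3 + 14/5x_2.
Reduce S modulo (g_1, g_2) in that order:
  leading term x_2^2x_3: no divisor's leading term divides it; move 1/5x_2^2x_3 to the remainder.
  leading term x_1^2: subtract (-1)·g_1 from 5x_1^2 + 1/5x_1x_2 - x_2^2 + 8/5x_2x_3 + 14/5x_2 → 1/5x_1x_2 - x_2^2 + 3/5x_2x_3 - x_1 + 39/5x_2 - 8x_3 - 14
  leading term x_1x_2: subtract (1/7)·g_2 from 1/5x_1x_2 - x_2^2 + 3/5x_2x_3 - x_1 + 39/5x_2 - 8x_3 - 14 → -x_2^2 + 3/5x_2x_3 + 39/5x_2 - 8x_3 - 14
  leading term x_2^2: no divisor's leading term divides it; move -x_2^2 to the remainder.
  leading term x_2x_3: no divisor's leading term divides it; move 3/5x_2x_3 to the remainder.
  leading term x_2: no divisor's leading term divides it; move 39/5x_2 to the remainder.
  leading term x_3: no divisor's leading term divides it; move -8x_3 to the remainder.
  leading term 1: no divisor's leading term divides it; move -14 to the remainder.
The remainder 1/5x_2^2x_3 - x_2^2 + 3/5x_2x_3 + 39/5x_2 - 8x_3 - 14 is nonzero, so it would be added as the next basis element.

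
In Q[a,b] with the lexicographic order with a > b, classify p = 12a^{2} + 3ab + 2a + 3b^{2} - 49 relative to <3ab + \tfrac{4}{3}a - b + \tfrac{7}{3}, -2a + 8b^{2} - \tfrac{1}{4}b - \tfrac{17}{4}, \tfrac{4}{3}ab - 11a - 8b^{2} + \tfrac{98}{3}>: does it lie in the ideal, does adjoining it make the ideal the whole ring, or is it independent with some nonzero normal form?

First compute the reduced Gröbner basis of I by Buchberger's algorithm.
f_1 = 3ab + \tfrac{4}{3}a - b + \tfrac{7}{3}, LT = ab.
f_2 = -2a + 8b^{2} - \tfrac{1}{4}b - \tfrac{17}{4}, LT = a.
f_3 = \tfrac{4}{3}ab - 11a - 8b^{2} + \tfrac{98}{3}, LT = ab.

S(f_1,f_2): lcm = ab. S = \tfrac{4}{9}a + 4b^{3} - \tfrac{1}{8}b^{2} - \tfrac{59}{24}b + \tfrac{7}{9}.
  reduce S modulo (f_1, f_2, f_3):
  remainder 4b^{3} + \tfrac{119}{72}b^{2} - \tfrac{181}{72}b - \tfrac{1}{6} ≠ 0; add h_4 = 4b^{3} + \tfrac{119}{72}b^{2} - \tfrac{181}{72}b - \tfrac{1}{6} to the basis.

S(f_1,f_3): lcm = ab. S = \tfrac{313}{36}a + 6b^{2} - \tfrac{1}{3}b - \tfrac{427}{18}.
  reduce S modulo (f_1, f_2, f_3, h_4):
  remainder \tfrac{367}{9}b^{2} - \tfrac{409}{288}b - \tfrac{4051}{96} ≠ 0; add h_5 = \tfrac{367}{9}b^{2} - \tfrac{409}{288}b - \tfrac{4051}{96} to the basis.

S(f_3,h_4): lcm = ab^{3}. S = -\tfrac{2495}{288}ab^{2} + \tfrac{181}{288}ab + \tfrac{1}{24}a - 6b^{4} + \tfrac{49}{2}b^{2}.
  reduce S modulo (f_1, f_2, f_3, h_4, h_5):
  remainder \tfrac{4917642613}{487047168}b + \tfrac{4917642613}{487047168} ≠ 0; add h_6 = \tfrac{4917642613}{487047168}b + \tfrac{4917642613}{487047168} to the basis.

The other S-polynomials (S(f_2,f_3), S(f_1,h_4), S(f_2,h_4), S(f_1,h_5), S(f_2,h_5), S(f_3,h_5), S(h_4,h_5), S(f_1,h_6), S(f_2,h_6), S(f_3,h_6), S(h_4,h_6), S(h_5,h_6)) all reduce to 0 modulo the current basis, so we have a Gröbner basis.
Inter-reduce: drop elements whose leading term is divisible by another's, tail-reduce, and make monic.
Reduced Gröbner basis: {a - 2, b + 1}.
Label its elements g_1 = a - 2, g_2 = b + 1.

Reduce p = 12a^{2} + 3ab + 2a + 3b^{2} - 49 modulo G:
  leading term a^{2}: subtract (12a)·g_1 from 12a^{2} + 3ab + 2a + 3b^{2} - 49 → 3ab + 26a + 3b^{2} - 49
  leading term ab: subtract (3b)·g_1 from 3ab + 26a + 3b^{2} - 49 → 26a + 3b^{2} + 6b - 49
  leading term a: subtract (26)·g_1 from 26a + 3b^{2} + 6b - 49 → 3b^{2} + 6b + 3
  leading term b^{2}: subtract (3b)·g_2 from 3b^{2} + 6b + 3 → 3b + 3
  leading term b: subtract (3)·g_2 from 3b + 3 → 0
  normal form = 0.
Since the normal form is 0, p ∈ I.

12a^{2} + 3ab + 2a + 3b^{2} - 49 lies in I (it reduces to 0).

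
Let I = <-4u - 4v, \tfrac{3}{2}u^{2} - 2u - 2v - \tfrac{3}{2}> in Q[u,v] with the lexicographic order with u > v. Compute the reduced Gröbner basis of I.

f_1 = -4u - 4v, LT = u.
f_2 = \tfrac{3}{2}u^{2} - 2u - 2v - \tfrac{3}{2}, LT = u^{2}.

S(f_1,f_2): lcm = u^{2}. S = uv + \tfrac{4}{3}u + \tfrac{4}{3}v + 1.
  leading term uv: subtract (-\tfrac{1}{4}v)·f_1 from uv + \tfrac{4}{3}u + \tfrac{4}{3}v + 1 → \tfrac{4}{3}u - v^{2} + \tfrac{4}{3}v + 1
  leading term u: subtract (-\tfrac{1}{3})·f_1 from \tfrac{4}{3}u - v^{2} + \tfrac{4}{3}v + 1 → -v^{2} + 1
  leading term v^{2}: no divisor's leading term divides it; move -v^{2} to the remainder.
  leading term 1: no divisor's leading term divides it; move 1 to the remainder.
  remainder -v^{2} + 1 ≠ 0; add g_3 = -v^{2} + 1 to the basis.

The other S-polynomials (S(f_1,g_3), S(f_2,g_3)) all reduce to 0 modulo the current basis, so we have a Gröbner basis.
Inter-reduce: drop elements whose leading term is divisible by another's, tail-reduce, and make monic.

G = {u + v, v^{2} - 1}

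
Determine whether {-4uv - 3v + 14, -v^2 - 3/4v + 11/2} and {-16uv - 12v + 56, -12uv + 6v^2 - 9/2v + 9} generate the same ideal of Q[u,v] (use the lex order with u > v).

Yes, the ideals are equal.

Equality of ideals is decidable: compute both reduced Gröbner bases (unique for the ordering) and check whether they agree.
Buchberger on the first generating set:
f_1 = -4uv - 3v + 14, LT = uv.
f_2 = -v^2 - 3/4v + 11/2, LT = v^2.

S(f_1,f_2): lcm = uv^2. S = -3/4uv + 11/2u + 3/4v^2 - 7/2v.
  reduce S modulo (f_1, f_2):
  remainder 11/2u - 7/2v + 3/2 ≠ 0; add g_3 = 11/2u - 7/2v + 3/2 to the basis.

The other S-polynomials (S(f_1,g_3), S(f_2,g_3)) all reduce to 0 modulo the current basis, so we have a Gröbner basis.
Inter-reduce: drop elements whose leading term is divisible by another's, tail-reduce, and make monic.
Reduced Gröbner basis: {u - 7/11v + 3/11, v^2 + 3/4v - 11/2}.

Buchberger on the second generating set:
h_1 = -16uv - 12v + 56, LT = uv.
h_2 = -12uv + 6v^2 - 9/2v + 9, LT = uv.

S(h_1,h_2): lcm = uv. S = 1/2v^2 + 3/8v - 11/4.
  reduce S modulo (h_1, h_2):
  remainder 1/2v^2 + 3/8v - 11/4 ≠ 0; add k_3 = 1/2v^2 + 3/8v - 11/4 to the basis.

S(h_1,k_3): lcm = uv^2. S = -3/4uv + 11/2u + 3/4v^2 - 7/2v.
  reduce S modulo (h_1, h_2, k_3):
  remainder 11/2u - 7/2v + 3/2 ≠ 0; add k_4 = 11/2u - 7/2v + 3/2 to the basis.

The other S-polynomials (S(h_2,k_3), S(h_1,k_4), S(h_2,k_4), S(k_3,k_4)) all reduce to 0 modulo the current basis, so we have a Gröbner basis.
Inter-reduce: drop elements whose leading term is divisible by another's, tail-reduce, and make monic.
Reduced Gröbner basis: {u - 7/11v + 3/11, v^2 + 3/4v - 11/2}.

Same reduced basis, so the two generating sets span the same ideal.
The choice of monomial ordering does not affect the verdict — as long as both bases are computed under the same ordering, their equality decides ideal equality.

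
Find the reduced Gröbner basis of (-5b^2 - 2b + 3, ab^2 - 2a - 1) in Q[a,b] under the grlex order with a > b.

f_1 = -5b^2 - 2b + 3, LT = b^2.
f_2 = ab^2 - 2a - 1, LT = ab^2.

S(f_1,f_2): lcm = ab^2. S = 2/5ab + 7/5a + 1.
  leading term ab: no divisor's leading term divides it; move 2/5ab to the remainder.
  leading term a: no divisor's leading term divides it; move 7/5a to the remainder.
  leading term 1: no divisor's leading term divides it; move 1 to the remainder.
  remainder 2/5ab + 7/5a + 1 ≠ 0; add g_3 = 2/5ab + 7/5a + 1 to the basis.

S(f_1,g_3): lcm = ab^2. S = -31/10ab - 3/5a - 5/2b.
  leading term ab: subtract (-31/4)·g_3 from -31/10ab - 3/5a - 5/2b → 41/4a - 5/2b + 31/4
  leading term a: no divisor's leading term divides it; move 41/4a to the remainder.
  leading term b: no divisor's leading term divides it; move -5/2b to the remainder.
  leading term 1: no divisor's leading term divides it; move 31/4 to the remainder.
  remainder 41/4a - 5/2b + 31/4 ≠ 0; add g_4 = 41/4a - 5/2b + 31/4 to the basis.

The other S-polynomials (S(f_2,g_3), S(f_1,g_4), S(f_2,g_4), S(g_3,g_4)) all reduce to 0 modulo the current basis, so we have a Gröbner basis.
Inter-reduce: drop elements whose leading term is divisible by another's, tail-reduce, and make monic.

G = {b^2 + 2/5b - 3/5, a - 10/41b + 31/41}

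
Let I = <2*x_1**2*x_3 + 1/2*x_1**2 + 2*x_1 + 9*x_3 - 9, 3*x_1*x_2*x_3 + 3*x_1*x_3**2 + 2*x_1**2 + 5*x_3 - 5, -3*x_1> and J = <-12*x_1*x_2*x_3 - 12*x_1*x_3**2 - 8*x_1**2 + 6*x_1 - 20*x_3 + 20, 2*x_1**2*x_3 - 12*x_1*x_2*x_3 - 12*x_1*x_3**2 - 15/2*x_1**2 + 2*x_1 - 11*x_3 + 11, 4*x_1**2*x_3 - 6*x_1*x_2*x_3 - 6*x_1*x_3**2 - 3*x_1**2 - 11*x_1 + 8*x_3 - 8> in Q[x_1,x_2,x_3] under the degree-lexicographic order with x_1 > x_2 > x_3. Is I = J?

Yes, the ideals are equal.

Two ideals are equal iff their reduced Gröbner bases coincide (the reduced basis is unique for a fixed ordering).
Buchberger on the first generating set:
f_1 = 2*x_1**2*x_3 + 1/2*x_1**2 + 2*x_1 + 9*x_3 - 9, LT = x_1**2*x_3.
f_2 = 3*x_1*x_2*x_3 + 3*x_1*x_3**2 + 2*x_1**2 + 5*x_3 - 5, LT = x_1*x_2*x_3.
f_3 = -3*x_1, LT = x_1.

S(f_1,f_2): lcm = x_1**2*x_2*x_3. S = -x_1**2*x_3**2 - 2/3*x_1**3 + 1/4*x_1**2*x_2 + x_1*x_2 - 5/3*x_1*x_3 + 9/2*x_2*x_3 + 5/3*x_1 - 9/2*x_2.
  reduce S modulo (f_1, f_2, f_3):
  remainder 9/2*x_2*x_3 + 9/2*x_3**2 - 9/2*x_2 - 45/8*x_3 + 9/8 ≠ 0; add g_4 = 9/2*x_2*x_3 + 9/2*x_3**2 - 9/2*x_2 - 45/8*x_3 + 9/8 to the basis.

S(f_1,f_3): lcm = x_1**2*x_3. S = 1/4*x_1**2 + x_1 + 9/2*x_3 - 9/2.
  reduce S modulo (f_1, f_2, f_3, g_4):
  remainder 9/2*x_3 - 9/2 ≠ 0; add g_5 = 9/2*x_3 - 9/2 to the basis.

The other S-polynomials (S(f_2,f_3), S(f_1,g_4), S(f_2,g_4), S(f_3,g_4), S(f_1,g_5), S(f_2,g_5), S(f_3,g_5), S(g_4,g_5)) all reduce to 0 modulo the current basis, so we have a Gröbner basis.
Inter-reduce: drop elements whose leading term is divisible by another's, tail-reduce, and make monic.
Reduced Gröbner basis: {x_1, x_3 - 1}.

Buchberger on the second generating set:
h_1 = -12*x_1*x_2*x_3 - 12*x_1*x_3**2 - 8*x_1**2 + 6*x_1 - 20*x_3 + 20, LT = x_1*x_2*x_3.
h_2 = 2*x_1**2*x_3 - 12*x_1*x_2*x_3 - 12*x_1*x_3**2 - 15/2*x_1**2 + 2*x_1 - 11*x_3 + 11, LT = x_1**2*x_3.
h_3 = 4*x_1**2*x_3 - 6*x_1*x_2*x_3 - 6*x_1*x_3**2 - 3*x_1**2 - 11*x_1 + 8*x_3 - 8, LT = x_1**2*x_3.

S(h_1,h_2): lcm = x_1**2*x_2*x_3. S = x_1**2*x_3**2 + 6*x_1*x_2**2*x_3 + 6*x_1*x_2*x_3**2 + 2/3*x_1**3 + 15/4*x_1**2*x_2 - 1/2*x_1**2 - x_1*x_2 + 5/3*x_1*x_3 + 11/2*x_2*x_3 - 5/3*x_1 - 11/2*x_2.
  reduce S modulo (h_1, h_2, h_3):
  remainder 2/3*x_1**3 - 1/4*x_1**2*x_2 - 7/16*x_1**2 + 2*x_1*x_2 + 11/3*x_1*x_3 - 9/2*x_2*x_3 - 9/2*x_3**2 - 13/6*x_1 + 9/2*x_2 + 45/8*x_3 - 9/8 ≠ 0; add k_4 = 2/3*x_1**3 - 1/4*x_1**2*x_2 - 7/16*x_1**2 + 2*x_1*x_2 + 11/3*x_1*x_3 - 9/2*x_2*x_3 - 9/2*x_3**2 - 13/6*x_1 + 9/2*x_2 + 45/8*x_3 - 9/8 to the basis.

S(h_1,h_3): lcm = x_1**2*x_2*x_3. S = x_1**2*x_3**2 + 3/2*x_1*x_2**2*x_3 + 3/2*x_1*x_2*x_3**2 + 2/3*x_1**3 + 3/4*x_1**2*x_2 - 1/2*x_1**2 + 11/4*x_1*x_2 + 5/3*x_1*x_3 - 2*x_2*x_3 - 5/3*x_1 + 2*x_2.
  reduce S modulo (h_1, h_2, h_3, k_4):
  remainder 3/2*x_1*x_2 ≠ 0; add k_5 = 3/2*x_1*x_2 to the basis.

S(h_2,h_3): lcm = x_1**2*x_3. S = -9/2*x_1*x_2*x_3 - 9/2*x_1*x_3**2 - 3*x_1**2 + 15/4*x_1 - 15/2*x_3 + 15/2.
  reduce S modulo (h_1, h_2, h_3, k_4, k_5):
  remainder 3/2*x_1 ≠ 0; add k_6 = 3/2*x_1 to the basis.

S(h_1,k_4): lcm = x_1**3*x_2*x_3. S = x_1**3*x_3**2 + 3/8*x_1**2*x_2**2*x_3 + 2/3*x_1**4 + 21/32*x_1**2*x_2*x_3 - 3*x_1*x_2**2*x_3 - 11/2*x_1*x_2*x_3**2 + 27/4*x_2**2*x_3**2 + 27/4*x_2*x_3**3 - 1/2*x_1**3 + 5/3*x_1**2*x_3 + 13/4*x_1*x_2*x_3 - 27/4*x_2**2*x_3 - 135/16*x_2*x_3**2 - 5/3*x_1**2 + 27/16*x_2*x_3.
  reduce S modulo (h_1, h_2, h_3, k_4, k_5, k_6):
  remainder 27/4*x_2**2*x_3**2 + 27/4*x_2*x_3**3 - 27/4*x_2**2*x_3 - 135/16*x_2*x_3**2 - 27/16*x_3**3 + 53/16*x_2*x_3 + 281/48*x_3**2 - 13/8*x_2 - 2179/96*x_3 + 593/32 ≠ 0; add k_7 = 27/4*x_2**2*x_3**2 + 27/4*x_2*x_3**3 - 27/4*x_2**2*x_3 - 135/16*x_2*x_3**2 - 27/16*x_3**3 + 53/16*x_2*x_3 + 281/48*x_3**2 - 13/8*x_2 - 2179/96*x_3 + 593/32 to the basis.

S(h_2,k_4): lcm = x_1**3*x_3. S = -45/8*x_1**2*x_2*x_3 - 6*x_1**2*x_3**2 - 15/4*x_1**3 + 21/32*x_1**2*x_3 - 3*x_1*x_2*x_3 - 11/2*x_1*x_3**2 + 27/4*x_2*x_3**2 + 27/4*x_3**3 + x_1**2 - 9/4*x_1*x_3 - 27/4*x_2*x_3 - 135/16*x_3**2 + 11/2*x_1 + 27/16*x_3.
  reduce S modulo (h_1, h_2, h_3, k_4, k_5, k_6, k_7):
  remainder 27/4*x_2*x_3**2 + 27/4*x_3**3 - 27/4*x_2*x_3 - 27/4*x_3**2 + 13/8*x_3 - 13/8 ≠ 0; add k_8 = 27/4*x_2*x_3**2 + 27/4*x_3**3 - 27/4*x_2*x_3 - 27/4*x_3**2 + 13/8*x_3 - 13/8 to the basis.

S(h_1,k_5): lcm = x_1*x_2*x_3. S = x_1*x_3**2 + 2/3*x_1**2 - 1/2*x_1 + 5/3*x_3 - 5/3.
  reduce S modulo (h_1, h_2, h_3, k_4, k_5, k_6, k_7, k_8):
  remainder 5/3*x_3 - 5/3 ≠ 0; add k_9 = 5/3*x_3 - 5/3 to the basis.

The other S-polynomials (S(h_3,k_4), S(h_2,k_5), S(h_3,k_5), S(k_4,k_5), S(h_1,k_6), S(h_2,k_6), S(h_3,k_6), S(k_4,k_6), S(k_5,k_6), S(h_1,k_7), S(h_2,k_7), S(h_3,k_7), S(k_4,k_7), S(k_5,k_7), S(k_6,k_7), S(h_1,k_8), S(h_2,k_8), S(h_3,k_8), S(k_4,k_8), S(k_5,k_8), S(k_6,k_8), S(k_7,k_8), S(h_1,k_9), S(h_2,k_9), S(h_3,k_9), S(k_4,k_9), S(k_5,k_9), S(k_6,k_9), S(k_7,k_9), S(k_8,k_9)) all reduce to 0 modulo the current basis, so we have a Gröbner basis.
Inter-reduce: drop elements whose leading term is divisible by another's, tail-reduce, and make monic.
Reduced Gröbner basis: {x_1, x_3 - 1}.

The two bases agree; hence the ideals are identical.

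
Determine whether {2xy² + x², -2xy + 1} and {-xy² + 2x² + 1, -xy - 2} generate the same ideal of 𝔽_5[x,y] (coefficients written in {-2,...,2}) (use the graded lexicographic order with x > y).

No, the ideals differ.

Two ideals are equal iff their reduced Gröbner bases coincide (the reduced basis is unique for a fixed ordering).
Buchberger on the first generating set:
f_1 = 2xy² + x², LT = xy².
f_2 = -2xy + 1, LT = xy.

S(f_1,f_2): lcm = xy². S = -2x² - 2y.
  reduce S modulo (f_1, f_2):
  remainder -2x² - 2y ≠ 0; add g_3 = -2x² - 2y to the basis.

S(f_1,g_3): lcm = x²y². S = -2x³ - y³.
  reduce S modulo (f_1, f_2, g_3):
  remainder -y³ + 1 ≠ 0; add g_4 = -y³ + 1 to the basis.

S(f_2,g_3): lcm = x²y. S = -y² + 2x.
  reduce S modulo (f_1, f_2, g_3, g_4):
  remainder -y² + 2x ≠ 0; add g_5 = -y² + 2x to the basis.

The other S-polynomials (S(f_1,g_4), S(f_2,g_4), S(g_3,g_4), S(f_1,g_5), S(f_2,g_5), S(g_3,g_5), S(g_4,g_5)) all reduce to 0 modulo the current basis, so we have a Gröbner basis.
Inter-reduce: drop elements whose leading term is divisible by another's, tail-reduce, and make monic.
Reduced Gröbner basis: {x² + y, xy + 2, y² - 2x}.

Buchberger on the second generating set:
h_1 = -xy² + 2x² + 1, LT = xy².
h_2 = -xy - 2, LT = xy.

S(h_1,h_2): lcm = xy². S = -2x² - 2y - 1.
  reduce S modulo (h_1, h_2):
  remainder -2x² - 2y - 1 ≠ 0; add k_3 = -2x² - 2y - 1 to the basis.

S(h_1,k_3): lcm = x²y². S = -2x³ - y³ + 2y² - x.
  reduce S modulo (h_1, h_2, k_3):
  remainder -y³ + 2y² + 1 ≠ 0; add k_4 = -y³ + 2y² + 1 to the basis.

S(h_2,k_3): lcm = x²y. S = -y² + 2x + 2y.
  reduce S modulo (h_1, h_2, k_3, k_4):
  remainder -y² + 2x + 2y ≠ 0; add k_5 = -y² + 2x + 2y to the basis.

The other S-polynomials (S(h_1,k_4), S(h_2,k_4), S(k_3,k_4), S(h_1,k_5), S(h_2,k_5), S(k_3,k_5), S(k_4,k_5)) all reduce to 0 modulo the current basis, so we have a Gröbner basis.
Inter-reduce: drop elements whose leading term is divisible by another's, tail-reduce, and make monic.
Reduced Gröbner basis: {x² + y - 2, xy + 2, y² - 2x - 2y}.

Since the reduced bases disagree, the two ideals are not the same.
The choice of monomial ordering does not affect the verdict — as long as both bases are computed under the same ordering, their equality decides ideal equality.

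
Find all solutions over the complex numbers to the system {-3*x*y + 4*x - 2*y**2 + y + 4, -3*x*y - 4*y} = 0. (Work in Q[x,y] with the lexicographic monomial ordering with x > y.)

Compute a lex Gröbner basis by Buchberger's algorithm.
f_1 = -3*x*y + 4*x - 2*y**2 + y + 4, LT = x*y.
f_2 = -3*x*y - 4*y, LT = x*y.

S(f_1,f_2): lcm = x*y. S = -4/3*x + 2/3*y**2 - 5/3*y - 4/3.
  leading term x: no divisor's leading term divides it; move -4/3*x to the remainder.
  leading term y**2: no divisor's leading term divides it; move 2/3*y**2 to the remainder.
  leading term y: no divisor's leading term divides it; move -5/3*y to the remainder.
  leading term 1: no divisor's leading term divides it; move -4/3 to the remainder.
  remainder -4/3*x + 2/3*y**2 - 5/3*y - 4/3 ≠ 0; add h_3 = -4/3*x + 2/3*y**2 - 5/3*y - 4/3 to the basis.

S(f_1,h_3): lcm = x*y. S = -4/3*x + 1/2*y**3 - 7/12*y**2 - 4/3*y - 4/3.
  leading term x: subtract (1)·h_3 from -4/3*x + 1/2*y**3 - 7/12*y**2 - 4/3*y - 4/3 → 1/2*y**3 - 5/4*y**2 + 1/3*y
  leading term y**3: no divisor's leading term divides it; move 1/2*y**3 to the remainder.
  leading term y**2: no divisor's leading term divides it; move -5/4*y**2 to the remainder.
  leading term y: no divisor's leading term divides it; move 1/3*y to the remainder.
  remainder 1/2*y**3 - 5/4*y**2 + 1/3*y ≠ 0; add h_4 = 1/2*y**3 - 5/4*y**2 + 1/3*y to the basis.

S(f_2,h_3): lcm = x*y. S = 1/2*y**3 - 5/4*y**2 + 1/3*y.
  leading term y**3: subtract (1)·h_4 from 1/2*y**3 - 5/4*y**2 + 1/3*y → 0
  remainder 0.

S(f_1,h_4): lcm = x*y**3. S = 7/6*x*y**2 - 2/3*x*y + 2/3*y**4 - 1/3*y**3 - 4/3*y**2.
  leading term x*y**2: subtract (-7/18*y)·f_1 from 7/6*x*y**2 - 2/3*x*y + 2/3*y**4 - 1/3*y**3 - 4/3*y**2 → 8/9*x*y + 2/3*y**4 - 10/9*y**3 - 17/18*y**2 + 14/9*y
  leading term x*y: subtract (-8/27)·f_1 from 8/9*x*y + 2/3*y**4 - 10/9*y**3 - 17/18*y**2 + 14/9*y → 32/27*x + 2/3*y**4 - 10/9*y**3 - 83/54*y**2 + 50/27*y + 32/27
  leading term x: subtract (-8/9)·h_3 from 32/27*x + 2/3*y**4 - 10/9*y**3 - 83/54*y**2 + 50/27*y + 32/27 → 2/3*y**4 - 10/9*y**3 - 17/18*y**2 + 10/27*y
  leading term y**4: subtract (4/3*y)·h_4 from 2/3*y**4 - 10/9*y**3 - 17/18*y**2 + 10/27*y → 5/9*y**3 - 25/18*y**2 + 10/27*y
  leading term y**3: subtract (10/9)·h_4 from 5/9*y**3 - 25/18*y**2 + 10/27*y → 0
  remainder 0.

S(f_2,h_4): lcm = x*y**3. S = 5/2*x*y**2 - 2/3*x*y + 4/3*y**3.
  leading term x*y**2: subtract (-5/6*y)·f_1 from 5/2*x*y**2 - 2/3*x*y + 4/3*y**3 → 8/3*x*y - 1/3*y**3 + 5/6*y**2 + 10/3*y
  leading term x*y: subtract (-8/9)·f_1 from 8/3*x*y - 1/3*y**3 + 5/6*y**2 + 10/3*y → 32/9*x - 1/3*y**3 - 17/18*y**2 + 38/9*y + 32/9
  leading term x: subtract (-8/3)·h_3 from 32/9*x - 1/3*y**3 - 17/18*y**2 + 38/9*y + 32/9 → -1/3*y**3 + 5/6*y**2 - 2/9*y
  leading term y**3: subtract (-2/3)·h_4 from -1/3*y**3 + 5/6*y**2 - 2/9*y → 0
  remainder 0.

S(h_3,h_4): leading monomials are coprime, so the S-polynomial reduces to 0 (Buchberger's first criterion).
Every S-polynomial of the final basis reduces to 0, so we have a Gröbner basis.
Inter-reduce: drop elements whose leading term is divisible by another's, tail-reduce, and make monic.
Reduced Gröbner basis: {x - 1/2*y**2 + 5/4*y + 1, y**3 - 5/2*y**2 + 2/3*y}.

Elimination: the polynomial y**3 - 5/2*y**2 + 2/3*y lies in the elimination ideal for y, so y ∈ {0, 5/4 - sqrt(129)/12, sqrt(129)/12 + 5/4}. For each such y, the remaining basis elements (now univariate) give the rest of the solution.
  y = 0: the earlier basis element becomes x + 1 = 0, giving x = -1 — point (-1, 0).
  y = 5/4 - sqrt(129)/12: the earlier basis element becomes x + 4/3 = 0, giving x = -4/3 — point (-4/3, 5/4 - sqrt(129)/12).
  y = sqrt(129)/12 + 5/4: the earlier basis element becomes x + 4/3 = 0, giving x = -4/3 — point (-4/3, sqrt(129)/12 + 5/4).
Each listed point satisfies every original equation (direct substitution).

{(-1, 0), (-4/3, 5/4 - sqrt(129)/12), (-4/3, sqrt(129)/12 + 5/4)}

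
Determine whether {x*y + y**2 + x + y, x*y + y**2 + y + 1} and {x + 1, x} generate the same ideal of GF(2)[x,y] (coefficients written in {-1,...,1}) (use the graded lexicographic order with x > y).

For a fixed monomial order, each ideal has a unique reduced Gröbner basis; comparing bases decides equality.
Buchberger on the first generating set:
f_1 = x*y + y**2 + x + y, LT = x*y.
f_2 = x*y + y**2 + y + 1, LT = x*y.

S(f_1,f_2): lcm = x*y. S = x + 1.
  reduce S modulo (f_1, f_2):
  remainder x + 1 ≠ 0; add g_3 = x + 1 to the basis.

S(f_1,g_3): lcm = x*y. S = y**2 + x.
  reduce S modulo (f_1, f_2, g_3):
  remainder y**2 + 1 ≠ 0; add g_4 = y**2 + 1 to the basis.

The other S-polynomials (S(f_2,g_3), S(f_1,g_4), S(f_2,g_4), S(g_3,g_4)) all reduce to 0 modulo the current basis, so we have a Gröbner basis.
Inter-reduce: drop elements whose leading term is divisible by another's, tail-reduce, and make monic.
Reduced Gröbner basis: {y**2 + 1, x + 1}.

Buchberger on the second generating set:
h_1 = x + 1, LT = x.
h_2 = x, LT = x.

S(h_1,h_2): lcm = x. S = 1.
  reduce S modulo (h_1, h_2):
  remainder 1 ≠ 0; add k_3 = 1 to the basis.

The other S-polynomials (S(h_1,k_3), S(h_2,k_3)) all reduce to 0 modulo the current basis, so we have a Gröbner basis.
Inter-reduce: drop elements whose leading term is divisible by another's, tail-reduce, and make monic.
Reduced Gröbner basis: {1}.

The bases are distinct; the ideals are different.

No, the ideals differ.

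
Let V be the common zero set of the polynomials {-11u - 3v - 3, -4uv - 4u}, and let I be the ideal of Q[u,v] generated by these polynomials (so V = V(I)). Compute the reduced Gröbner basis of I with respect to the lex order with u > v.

G = {u + \tfrac{3}{11}v + \tfrac{3}{11}, v^{2} + 2v + 1}

f_1 = -11u - 3v - 3, LT = u.
f_2 = -4uv - 4u, LT = uv.

S(f_1,f_2): lcm = uv. S = -u + \tfrac{3}{11}v^{2} + \tfrac{3}{11}v.
  leading term u: subtract (\tfrac{1}{11})·f_1 from -u + \tfrac{3}{11}v^{2} + \tfrac{3}{11}v → \tfrac{3}{11}v^{2} + \tfrac{6}{11}v + \tfrac{3}{11}
  leading term v^{2}: no divisor's leading term divides it; move \tfrac{3}{11}v^{2} to the remainder.
  leading term v: no divisor's leading term divides it; move \tfrac{6}{11}v to the remainder.
  leading term 1: no divisor's leading term divides it; move \tfrac{3}{11} to the remainder.
  remainder \tfrac{3}{11}v^{2} + \tfrac{6}{11}v + \tfrac{3}{11} ≠ 0; add g_3 = \tfrac{3}{11}v^{2} + \tfrac{6}{11}v + \tfrac{3}{11} to the basis.

The other S-polynomials (S(f_1,g_3), S(f_2,g_3)) all reduce to 0 modulo the current basis, so we have a Gröbner basis.
Inter-reduce: drop elements whose leading term is divisible by another's, tail-reduce, and make monic.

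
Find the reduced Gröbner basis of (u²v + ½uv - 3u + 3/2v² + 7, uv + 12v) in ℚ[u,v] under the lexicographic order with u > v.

G = {u - ½v² - 46v - 7/3, v³ + 92v² + 86/3v}

f_1 = u²v + ½uv - 3u + 3/2v² + 7, LT = u²v.
f_2 = uv + 12v, LT = uv.

S(f_1,f_2): lcm = u²v. S = -23/2uv - 3u + 3/2v² + 7.
  reduce S modulo (f_1, f_2):
  remainder -3u + 3/2v² + 138v + 7 ≠ 0; add g_3 = -3u + 3/2v² + 138v + 7 to the basis.

S(f_1,g_3): lcm = u²v. S = ½uv³ + 46uv² + 17/6uv - 3u + 3/2v² + 7.
  reduce S modulo (f_1, f_2, g_3):
  remainder -6v³ - 552v² - 172v ≠ 0; add g_4 = -6v³ - 552v² - 172v to the basis.

The other S-polynomials (S(f_2,g_3), S(f_1,g_4), S(f_2,g_4), S(g_3,g_4)) all reduce to 0 modulo the current basis, so we have a Gröbner basis.
Inter-reduce: drop elements whose leading term is divisible by another's, tail-reduce, and make monic.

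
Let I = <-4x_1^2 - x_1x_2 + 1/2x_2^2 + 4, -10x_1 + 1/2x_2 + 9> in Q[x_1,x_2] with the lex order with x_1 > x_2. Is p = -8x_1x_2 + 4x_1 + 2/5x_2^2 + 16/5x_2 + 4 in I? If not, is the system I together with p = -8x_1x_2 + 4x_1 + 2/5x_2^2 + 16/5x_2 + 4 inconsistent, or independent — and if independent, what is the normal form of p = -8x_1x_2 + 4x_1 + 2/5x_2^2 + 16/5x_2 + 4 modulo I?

First compute the reduced Gröbner basis of I by Buchberger's algorithm.
f_1 = -4x_1^2 - x_1x_2 + 1/2x_2^2 + 4, LT = x_1^2.
f_2 = -10x_1 + 1/2x_2 + 9, LT = x_1.

S(f_1,f_2): lcm = x_1^2. S = 3/10x_1x_2 + 9/10x_1 - 1/8x_2^2 - 1.
  leading term x_1x_2: subtract (-3/100x_2)·f_2 from 3/10x_1x_2 + 9/10x_1 - 1/8x_2^2 - 1 → 9/10x_1 - 11/100x_2^2 + 27/100x_2 - 1
  leading term x_1: subtract (-9/100)·f_2 from 9/10x_1 - 11/100x_2^2 + 27/100x_2 - 1 → -11/100x_2^2 + 63/200x_2 - 19/100
  leading term x_2^2: no divisor's leading term divides it; move -11/100x_2^2 to the remainder.
  leading term x_2: no divisor's leading term divides it; move 63/200x_2 to the remainder.
  leading term 1: no divisor's leading term divides it; move -19/100 to the remainder.
  remainder -11/100x_2^2 + 63/200x_2 - 19/100 ≠ 0; add h_3 = -11/100x_2^2 + 63/200x_2 - 19/100 to the basis.

The other S-polynomials (S(f_1,h_3), S(f_2,h_3)) all reduce to 0 modulo the current basis, so we have a Gröbner basis.
Inter-reduce: drop elements whose leading term is divisible by another's, tail-reduce, and make monic.
Reduced Gröbner basis: {x_1 - 1/20x_2 - 9/10, x_2^2 - 63/22x_2 + 19/11}.
Label its elements g_1 = x_1 - 1/20x_2 - 9/10, g_2 = x_2^2 - 63/22x_2 + 19/11.

Reduce p = -8x_1x_2 + 4x_1 + 2/5x_2^2 + 16/5x_2 + 4 modulo G:
  leading term x_1x_2: subtract (-8x_2)·g_1 from -8x_1x_2 + 4x_1 + 2/5x_2^2 + 16/5x_2 + 4 → 4x_1 - 4x_2 + 4
  leading term x_1: subtract (4)·g_1 from 4x_1 - 4x_2 + 4 → -19/5x_2 + 38/5
  leading term x_2: no divisor's leading term divides it; move -19/5x_2 to the remainder.
  leading term 1: no divisor's leading term divides it; move 38/5 to the remainder.
  normal form = -19/5x_2 + 38/5.
The normal form is nonzero, so p ∉ I. Since p minus its normal form lies in I, I + (p) = I + (r) where r = -19/5x_2 + 38/5; decide whether this ideal is the whole ring.
Run Buchberger on G together with r (pairs among the g_i already reduce to 0 since G is a Gröbner basis):
g_1 = x_1 - 1/20x_2 - 9/10, LT = x_1.
g_2 = x_2^2 - 63/22x_2 + 19/11, LT = x_2^2.
r = -19/5x_2 + 38/5, LT = x_2.

The S-polynomials (S(g_1,g_2), S(g_1,r), S(g_2,r)) all reduce to 0 modulo the current basis, so we have a Gröbner basis.
Inter-reduce: drop elements whose leading term is divisible by another's, tail-reduce, and make monic.
Reduced Gröbner basis: {x_1 - 1, x_2 - 2}.
The reduced Gröbner basis of I + (p) is {x_1 - 1, x_2 - 2} ≠ {1}, a proper ideal, so the enlarged system stays consistent: p is independent of I, with normal form -19/5x_2 + 38/5.

-8x_1x_2 + 4x_1 + 2/5x_2^2 + 16/5x_2 + 4 is independent of I; its normal form modulo I is -19/5x_2 + 38/5.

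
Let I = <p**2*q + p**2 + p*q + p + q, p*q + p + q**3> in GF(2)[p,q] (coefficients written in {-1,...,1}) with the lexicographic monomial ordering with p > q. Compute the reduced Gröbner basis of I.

G = {p + q**5 + q**4 + q, q**6 + q**4 + q**3 + q**2 + q}

f_1 = p**2*q + p**2 + p*q + p + q, LT = p**2*q.
f_2 = p*q + p + q**3, LT = p*q.

S(f_1,f_2): lcm = p**2*q. S = p*q**3 + p*q + p + q.
  leading term p*q**3: subtract (q**2)·f_2 from p*q**3 + p*q + p + q → p*q**2 + p*q + p + q**5 + q
  leading term p*q**2: subtract (q)·f_2 from p*q**2 + p*q + p + q**5 + q → p + q**5 + q**4 + q
  leading term p: no divisor's leading term divides it; move p to the remainder.
  leading term q**5: no divisor's leading term divides it; move q**5 to the remainder.
  leading term q**4: no divisor's leading term divides it; move q**4 to the remainder.
  leading term q: no divisor's leading term divides it; move q to the remainder.
  remainder p + q**5 + q**4 + q ≠ 0; add g_3 = p + q**5 + q**4 + q to the basis.

S(f_1,g_3): lcm = p**2*q. S = p**2 + p*q**6 + p*q**5 + p*q**2 + p*q + p + q.
  leading term p**2: subtract (p)·g_3 from p**2 + p*q**6 + p*q**5 + p*q**2 + p*q + p + q → p*q**6 + p*q**4 + p*q**2 + p + q
  leading term p*q**6: subtract (q**5)·f_2 from p*q**6 + p*q**4 + p*q**2 + p + q → p*q**5 + p*q**4 + p*q**2 + p + q**8 + q
  leading term p*q**5: subtract (q**4)·f_2 from p*q**5 + p*q**4 + p*q**2 + p + q**8 + q → p*q**2 + p + q**8 + q**7 + q
  leading term p*q**2: subtract (q)·f_2 from p*q**2 + p + q**8 + q**7 + q → p*q + p + q**8 + q**7 + q**4 + q
  leading term p*q: subtract (1)·f_2 from p*q + p + q**8 + q**7 + q**4 + q → q**8 + q**7 + q**4 + q**3 + q
  leading term q**8: no divisor's leading term divides it; move q**8 to the remainder.
  leading term q**7: no divisor's leading term divides it; move q**7 to the remainder.
  leading term q**4: no divisor's leading term divides it; move q**4 to the remainder.
  leading term q**3: no divisor's leading term divides it; move q**3 to the remainder.
  leading term q: no divisor's leading term divides it; move q to the remainder.
  remainder q**8 + q**7 + q**4 + q**3 + q ≠ 0; add g_4 = q**8 + q**7 + q**4 + q**3 + q to the basis.

S(f_2,g_3): lcm = p*q. S = p + q**6 + q**5 + q**3 + q**2.
  leading term p: subtract (1)·g_3 from p + q**6 + q**5 + q**3 + q**2 → q**6 + q**4 + q**3 + q**2 + q
  leading term q**6: no divisor's leading term divides it; move q**6 to the remainder.
  leading term q**4: no divisor's leading term divides it; move q**4 to the remainder.
  leading term q**3: no divisor's leading term divides it; move q**3 to the remainder.
  leading term q**2: no divisor's leading term divides it; move q**2 to the remainder.
  leading term q: no divisor's leading term divides it; move q to the remainder.
  remainder q**6 + q**4 + q**3 + q**2 + q ≠ 0; add g_5 = q**6 + q**4 + q**3 + q**2 + q to the basis.

The other S-polynomials (S(f_1,g_4), S(f_2,g_4), S(g_3,g_4), S(f_1,g_5), S(f_2,g_5), S(g_3,g_5), S(g_4,g_5)) all reduce to 0 modulo the current basis, so we have a Gröbner basis.
Inter-reduce: drop elements whose leading term is divisible by another's, tail-reduce, and make monic.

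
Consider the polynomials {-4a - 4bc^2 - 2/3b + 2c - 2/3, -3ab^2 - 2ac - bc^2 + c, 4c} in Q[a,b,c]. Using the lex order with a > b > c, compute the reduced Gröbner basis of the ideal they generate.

G = {a + 1/6b + 1/6, b^3 + b^2, c}

f_1 = -4a - 4bc^2 - 2/3b + 2c - 2/3, LT = a.
f_2 = -3ab^2 - 2ac - bc^2 + c, LT = ab^2.
f_3 = 4c, LT = c.

S(f_1,f_2): lcm = ab^2. S = -2/3ac + b^3c^2 + 1/6b^3 - 1/2b^2c + 1/6b^2 - 1/3bc^2 + 1/3c.
  reduce S modulo (f_1, f_2, f_3):
  remainder 1/6b^3 + 1/6b^2 ≠ 0; add g_4 = 1/6b^3 + 1/6b^2 to the basis.

The other S-polynomials (S(f_1,f_3), S(f_2,f_3), S(f_1,g_4), S(f_2,g_4), S(f_3,g_4)) all reduce to 0 modulo the current basis, so we have a Gröbner basis.
Inter-reduce: drop elements whose leading term is divisible by another's, tail-reduce, and make monic.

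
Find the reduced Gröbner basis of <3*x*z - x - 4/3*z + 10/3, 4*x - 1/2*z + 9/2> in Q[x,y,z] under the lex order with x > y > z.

The reduced Gröbner basis is the canonical form of the ideal for this ordering.

f_1 = 3*x*z - x - 4/3*z + 10/3, LT = x*z.
f_2 = 4*x - 1/2*z + 9/2, LT = x.

S(f_1,f_2): lcm = x*z. S = -1/3*x + 1/8*z**2 - 113/72*z + 10/9.
  leading term x: subtract (-1/12)·f_2 from -1/3*x + 1/8*z**2 - 113/72*z + 10/9 → 1/8*z**2 - 29/18*z + 107/72
  leading term z**2: no divisor's leading term divides it; move 1/8*z**2 to the remainder.
  leading term z: no divisor's leading term divides it; move -29/18*z to the remainder.
  leading term 1: no divisor's leading term divides it; move 107/72 to the remainder.
  remainder 1/8*z**2 - 29/18*z + 107/72 ≠ 0; add g_3 = 1/8*z**2 - 29/18*z + 107/72 to the basis.

The other S-polynomials (S(f_1,g_3), S(f_2,g_3)) all reduce to 0 modulo the current basis, so we have a Gröbner basis.
Inter-reduce: drop elements whose leading term is divisible by another's, tail-reduce, and make monic.

G = {x - 1/8*z + 9/8, z**2 - 116/9*z + 107/9}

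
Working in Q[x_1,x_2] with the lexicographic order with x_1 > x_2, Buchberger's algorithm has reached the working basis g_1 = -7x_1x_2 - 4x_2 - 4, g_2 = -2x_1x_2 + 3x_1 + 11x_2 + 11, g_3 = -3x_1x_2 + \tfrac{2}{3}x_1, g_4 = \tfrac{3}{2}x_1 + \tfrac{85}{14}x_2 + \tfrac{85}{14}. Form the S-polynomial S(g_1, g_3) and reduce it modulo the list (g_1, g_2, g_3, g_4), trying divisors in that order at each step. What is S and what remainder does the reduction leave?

lcm(LM(g_1), LM(g_3)) = x_1x_2.
S = (lcm/LT(g_1))·g_1 − (lcm/LT(g_3))·g_3 = \tfrac{2}{9}x_1 + \tfrac{4}{7}x_2 + \tfrac{4}{7}.
Reduce S modulo (g_1, g_2, g_3, g_4) in that order:
  leading term x_1: subtract (\tfrac{4}{27})·g_4 from \tfrac{2}{9}x_1 + \tfrac{4}{7}x_2 + \tfrac{4}{7} → -\tfrac{62}{189}x_2 - \tfrac{62}{189}
  leading term x_2: no divisor's leading term divides it; move -\tfrac{62}{189}x_2 to the remainder.
  leading term 1: no divisor's leading term divides it; move -\tfrac{62}{189} to the remainder.
The remainder -\tfrac{62}{189}x_2 - \tfrac{62}{189} is nonzero, so it would be added as the next basis element.
An S-polynomial is built so that the two leading terms cancel; whether anything survives reduction is exactly the Gröbner-basis criterion.

S(g_1, g_3) = \tfrac{2}{9}x_1 + \tfrac{4}{7}x_2 + \tfrac{4}{7}; remainder on division = -\tfrac{62}{189}x_2 - \tfrac{62}{189}.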